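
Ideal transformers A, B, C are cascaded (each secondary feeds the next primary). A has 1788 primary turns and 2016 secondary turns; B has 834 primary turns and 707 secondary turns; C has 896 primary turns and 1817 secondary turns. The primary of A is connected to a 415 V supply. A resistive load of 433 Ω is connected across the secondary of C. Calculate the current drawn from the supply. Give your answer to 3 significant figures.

After A: V = 415.00 × 2016/1788 = 467.92 V.
After B: V = 467.92 × 707/834 = 396.67 V.
After C: V = 396.67 × 1817/896 = 804.40 V.
I_load = 804.40/433 = 1.8577 A, so P_out = 804.40 × 1.8577 = 1494.4 W.
All ideal ⇒ P_in = P_out, so I_supply = 1494.4/415 = 3.60 A.

I_supply ≈ 3.60 A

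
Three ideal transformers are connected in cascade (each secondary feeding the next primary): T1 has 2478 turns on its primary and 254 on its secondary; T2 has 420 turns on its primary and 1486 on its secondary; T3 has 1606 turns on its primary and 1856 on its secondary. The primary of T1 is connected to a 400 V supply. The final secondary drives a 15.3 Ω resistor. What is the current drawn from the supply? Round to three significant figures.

Secondary of T1: V = 400.00 × 254/2478 = 41.001 V.
Secondary of T2: V = 41.001 × 1486/420 = 145.06 V.
Secondary of T3: V = 145.06 × 1856/1606 = 167.65 V.
I_load = 167.65/15.3 = 10.957 A, so P_out = 167.65 × 10.957 = 1836.9 W.
All ideal ⇒ P_in = P_out, so I_supply = 1836.9/400 = 4.59 A.

I_supply ≈ 4.59 A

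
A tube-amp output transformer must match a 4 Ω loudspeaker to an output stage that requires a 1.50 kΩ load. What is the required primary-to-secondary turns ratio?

Z_p/Z_s = (N_p/N_s)², so N_p/N_s = √(1500/4) = √375 = 19.4.

N_p/N_s ≈ 19.4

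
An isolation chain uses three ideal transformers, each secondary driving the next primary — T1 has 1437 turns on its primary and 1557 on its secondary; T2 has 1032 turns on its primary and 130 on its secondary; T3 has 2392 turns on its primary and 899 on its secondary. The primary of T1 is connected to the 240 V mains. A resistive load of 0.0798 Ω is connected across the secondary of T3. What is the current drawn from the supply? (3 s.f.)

I_supply ≈ 7.91 A

After T1: V = 240.00 × 1557/1437 = 260.04 V.
After T2: V = 260.04 × 130/1032 = 32.757 V.
After T3: V = 32.757 × 899/2392 = 12.311 V.
I_load = 12.311/0.0798 = 154.28 A, so P_out = 12.311 × 154.28 = 1899.4 W.
All ideal ⇒ P_in = P_out, so I_supply = 1899.4/240 = 7.91 A.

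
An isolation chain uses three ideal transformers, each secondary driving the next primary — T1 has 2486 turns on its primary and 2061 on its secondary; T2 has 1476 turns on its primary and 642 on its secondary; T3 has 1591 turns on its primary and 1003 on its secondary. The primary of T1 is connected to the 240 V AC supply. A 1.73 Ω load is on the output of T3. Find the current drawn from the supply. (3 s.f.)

I_supply ≈ 7.17 A

After T1: V = 240.00 × 2061/2486 = 198.97 V.
After T2: V = 198.97 × 642/1476 = 86.544 V.
After T3: V = 86.544 × 1003/1591 = 54.559 V.
I_load = 54.559/1.73 = 31.537 A, so P_out = 54.559 × 31.537 = 1720.6 W.
All ideal ⇒ P_in = P_out, so I_supply = 1720.6/240 = 7.17 A.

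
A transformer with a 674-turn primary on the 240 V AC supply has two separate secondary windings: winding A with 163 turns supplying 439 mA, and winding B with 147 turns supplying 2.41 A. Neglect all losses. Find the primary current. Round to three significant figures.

I_p ≈ 0.632 A

V_A = 240 × 163/674 = 58.042 V; V_B = 240 × 147/674 = 52.344 V.
P_out = V_A I_A + V_B I_B = 58.042×0.439 + 52.344×2.41 = 25.480 + 126.15 = 151.63 W.
Ideal ⇒ P_in = P_out, so I_p = P_out/V_p = 151.63/240 = 0.632 A.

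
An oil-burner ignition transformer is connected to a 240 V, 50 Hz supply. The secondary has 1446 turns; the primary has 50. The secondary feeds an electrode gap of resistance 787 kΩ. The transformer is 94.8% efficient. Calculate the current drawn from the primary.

V_s = 240 × 1446/50 = 6940.8 V.
I_s = V_s/R = 6940.8/787000 = 0.0088193 A.
P_out = V_s I_s = 6940.8 × 0.0088193 = 61.213 W.
P_in = P_out/η = 61.213/0.948 = 64.571 W.
I_p = P_in/V_p = 64.571/240 = 0.269 A.

I_p ≈ 0.269 A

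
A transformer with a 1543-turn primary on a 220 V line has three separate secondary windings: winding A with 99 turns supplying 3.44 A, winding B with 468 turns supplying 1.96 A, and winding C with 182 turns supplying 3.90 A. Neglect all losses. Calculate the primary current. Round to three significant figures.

I_p ≈ 1.28 A

V_A = 220 × 99/1543 = 14.115 V; V_B = 220 × 468/1543 = 66.727 V; V_C = 220 × 182/1543 = 25.949 V.
P_out = V_A I_A + V_B I_B + V_C I_C = 14.115×3.44 + 66.727×1.96 + 25.949×3.90 = 48.557 + 130.79 + 101.20 = 280.54 W.
Ideal ⇒ P_in = P_out, so I_p = P_out/V_p = 280.54/220 = 1.28 A.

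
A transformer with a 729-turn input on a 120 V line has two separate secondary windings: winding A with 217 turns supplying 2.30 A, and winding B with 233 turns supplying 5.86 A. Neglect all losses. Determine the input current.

V_A = 120 × 217/729 = 35.720 V; V_B = 120 × 233/729 = 38.354 V.
P_out = V_A I_A + V_B I_B = 35.720×2.30 + 38.354×5.86 = 82.156 + 224.75 = 306.91 W.
Ideal ⇒ P_in = P_out, so I_in = P_out/V_in = 306.91/120 = 2.56 A.

I_in ≈ 2.56 A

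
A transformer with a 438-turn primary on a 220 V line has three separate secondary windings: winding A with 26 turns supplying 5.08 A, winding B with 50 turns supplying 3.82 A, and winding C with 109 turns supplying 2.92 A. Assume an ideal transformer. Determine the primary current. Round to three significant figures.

I_p ≈ 1.46 A

V_A = 220 × 26/438 = 13.059 V; V_B = 220 × 50/438 = 25.114 V; V_C = 220 × 109/438 = 54.749 V.
P_out = V_A I_A + V_B I_B + V_C I_C = 13.059×5.08 + 25.114×3.82 + 54.749×2.92 = 66.342 + 95.936 + 159.87 = 322.14 W.
Ideal ⇒ P_in = P_out, so I_p = P_out/V_p = 322.14/220 = 1.46 A.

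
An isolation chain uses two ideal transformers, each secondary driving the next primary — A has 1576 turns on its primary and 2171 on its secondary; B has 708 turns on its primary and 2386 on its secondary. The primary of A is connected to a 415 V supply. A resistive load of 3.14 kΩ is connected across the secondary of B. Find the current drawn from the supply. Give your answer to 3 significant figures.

I_supply ≈ 2.85 A

Secondary of A: V = 415.00 × 2171/1576 = 571.68 V.
Secondary of B: V = 571.68 × 2386/708 = 1926.6 V.
I_load = 1926.6/3140 = 0.61356 A, so P_out = 1926.6 × 0.61356 = 1182.1 W.
All ideal ⇒ P_in = P_out, so I_supply = 1182.1/415 = 2.85 A.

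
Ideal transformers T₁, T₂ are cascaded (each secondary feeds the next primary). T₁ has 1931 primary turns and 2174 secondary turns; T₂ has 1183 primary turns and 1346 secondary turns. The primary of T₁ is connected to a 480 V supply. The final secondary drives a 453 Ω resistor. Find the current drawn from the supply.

I_supply ≈ 1.74 A

Secondary of T₁: V = 480.00 × 2174/1931 = 540.40 V.
Secondary of T₂: V = 540.40 × 1346/1183 = 614.86 V.
I_load = 614.86/453 = 1.3573 A, so P_out = 614.86 × 1.3573 = 834.56 W.
All ideal ⇒ P_in = P_out, so I_supply = 834.56/480 = 1.74 A.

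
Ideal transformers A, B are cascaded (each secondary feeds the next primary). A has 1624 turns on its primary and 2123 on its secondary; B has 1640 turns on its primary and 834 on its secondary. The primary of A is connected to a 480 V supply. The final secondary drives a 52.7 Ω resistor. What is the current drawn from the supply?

I_supply ≈ 4.03 A

Secondary of A: V = 480.00 × 2123/1624 = 627.49 V.
Secondary of B: V = 627.49 × 834/1640 = 319.10 V.
I_load = 319.10/52.7 = 6.0550 A, so P_out = 319.10 × 6.0550 = 1932.2 W.
All ideal ⇒ P_in = P_out, so I_supply = 1932.2/480 = 4.03 A.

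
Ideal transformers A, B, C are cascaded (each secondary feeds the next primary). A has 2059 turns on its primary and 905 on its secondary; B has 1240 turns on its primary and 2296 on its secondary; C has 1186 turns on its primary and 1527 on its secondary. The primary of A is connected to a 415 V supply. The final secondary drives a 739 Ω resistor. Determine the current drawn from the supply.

After A: V = 415.00 × 905/2059 = 182.41 V.
After B: V = 182.41 × 2296/1240 = 337.75 V.
After C: V = 337.75 × 1527/1186 = 434.86 V.
I_load = 434.86/739 = 0.58844 A, so P_out = 434.86 × 0.58844 = 255.89 W.
All ideal ⇒ P_in = P_out, so I_supply = 255.89/415 = 0.617 A.

I_supply ≈ 0.617 A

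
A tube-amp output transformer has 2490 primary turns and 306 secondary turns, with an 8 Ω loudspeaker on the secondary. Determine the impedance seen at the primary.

Z_p = (N_p/N_s)² × Z_s = (2490/306)² × 8 = 530 Ω.

Z_p ≈ 530 Ω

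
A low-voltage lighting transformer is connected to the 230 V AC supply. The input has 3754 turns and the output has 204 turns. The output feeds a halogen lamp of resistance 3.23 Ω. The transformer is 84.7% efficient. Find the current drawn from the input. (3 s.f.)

V_out = 230 × 204/3754 = 12.499 V.
I_out = V_out/R = 12.499/3.23 = 3.8696 A.
P_out = V_out I_out = 12.499 × 3.8696 = 48.364 W.
P_in = P_out/η = 48.364/0.847 = 57.101 W.
I_in = P_in/V_in = 57.101/230 = 0.248 A.

I_in ≈ 0.248 A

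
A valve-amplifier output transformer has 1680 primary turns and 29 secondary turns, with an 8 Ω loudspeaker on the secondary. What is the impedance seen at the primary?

Z_p ≈ 26800 Ω

Z_p = (N_p/N_s)² × Z_s = (1680/29)² × 8 = 26800 Ω.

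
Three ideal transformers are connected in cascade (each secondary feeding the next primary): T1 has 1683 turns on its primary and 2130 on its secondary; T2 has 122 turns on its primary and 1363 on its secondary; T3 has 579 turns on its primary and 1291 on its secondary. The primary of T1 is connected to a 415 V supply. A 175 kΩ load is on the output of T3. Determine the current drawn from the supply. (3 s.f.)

Secondary of T1: V = 415.00 × 2130/1683 = 525.22 V.
Secondary of T2: V = 525.22 × 1363/122 = 5867.9 V.
Secondary of T3: V = 5867.9 × 1291/579 = 13084 V.
I_load = 13084/175000 = 0.074763 A, so P_out = 13084 × 0.074763 = 978.17 W.
All ideal ⇒ P_in = P_out, so I_supply = 978.17/415 = 2.36 A.

I_supply ≈ 2.36 A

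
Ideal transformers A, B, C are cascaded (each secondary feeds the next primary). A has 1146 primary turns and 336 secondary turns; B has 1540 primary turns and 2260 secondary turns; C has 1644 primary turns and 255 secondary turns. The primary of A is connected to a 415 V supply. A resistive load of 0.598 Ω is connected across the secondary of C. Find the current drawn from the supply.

Secondary of A: V = 415.00 × 336/1146 = 121.68 V.
Secondary of B: V = 121.68 × 2260/1540 = 178.56 V.
Secondary of C: V = 178.56 × 255/1644 = 27.697 V.
I_load = 27.697/0.598 = 46.316 A, so P_out = 27.697 × 46.316 = 1282.8 W.
All ideal ⇒ P_in = P_out, so I_supply = 1282.8/415 = 3.09 A.

I_supply ≈ 3.09 A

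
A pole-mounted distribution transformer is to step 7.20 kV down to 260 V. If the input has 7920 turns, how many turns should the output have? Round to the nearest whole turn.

N_out = 286 turns

N_out/N_in = V_out/V_in, so N_out = 7920 × 260/7200 = 286.0 ≈ 286 turns.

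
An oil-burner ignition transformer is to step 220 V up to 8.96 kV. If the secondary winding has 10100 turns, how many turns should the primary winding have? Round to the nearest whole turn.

N_p = 248 turns

N_p/N_s = V_p/V_s, so N_p = 10100 × 220/8960 = 248.0 ≈ 248 turns.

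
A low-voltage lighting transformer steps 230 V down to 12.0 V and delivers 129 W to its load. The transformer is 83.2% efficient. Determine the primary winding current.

I_p ≈ 0.674 A

P_in = P_out/η = 129/0.832 = 155.05 W.
I_p = P_in/V_p = 155.05/230 = 0.674 A.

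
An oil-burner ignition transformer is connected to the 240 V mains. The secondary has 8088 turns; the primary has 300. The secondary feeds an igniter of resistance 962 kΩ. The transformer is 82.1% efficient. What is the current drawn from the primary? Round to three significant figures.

V_s = 240 × 8088/300 = 6470.4 V.
I_s = V_s/R = 6470.4/962000 = 0.0067260 A.
P_out = V_s I_s = 6470.4 × 0.0067260 = 43.520 W.
P_in = P_out/η = 43.520/0.821 = 53.008 W.
I_p = P_in/V_p = 53.008/240 = 0.221 A.

I_p ≈ 0.221 A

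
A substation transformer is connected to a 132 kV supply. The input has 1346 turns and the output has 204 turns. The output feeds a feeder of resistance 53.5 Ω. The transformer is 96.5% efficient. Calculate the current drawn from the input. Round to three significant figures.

I_in ≈ 58.7 A

V_out = 132000 × 204/1346 = 20006 V.
I_out = V_out/R = 20006/53.5 = 373.94 A.
P_out = V_out I_out = 20006 × 373.94 = 7.4811×10^6 W.
P_in = P_out/η = 7.4811×10^6/0.965 = 7.7524×10^6 W.
I_in = P_in/V_in = 7.7524×10^6/132000 = 58.7 A.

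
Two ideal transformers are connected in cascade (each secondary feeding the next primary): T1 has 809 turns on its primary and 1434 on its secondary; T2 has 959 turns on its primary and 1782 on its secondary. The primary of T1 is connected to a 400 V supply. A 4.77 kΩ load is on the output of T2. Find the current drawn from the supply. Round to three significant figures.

Secondary of T1: V = 400.00 × 1434/809 = 709.02 V.
Secondary of T2: V = 709.02 × 1782/959 = 1317.5 V.
I_load = 1317.5/4770 = 0.27620 A, so P_out = 1317.5 × 0.27620 = 363.90 W.
All ideal ⇒ P_in = P_out, so I_supply = 363.90/400 = 0.910 A.

I_supply ≈ 0.910 A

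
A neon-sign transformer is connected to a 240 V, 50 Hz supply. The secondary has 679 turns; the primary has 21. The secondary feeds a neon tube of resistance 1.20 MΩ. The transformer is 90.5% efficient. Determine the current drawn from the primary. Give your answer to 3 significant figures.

V_s = 240 × 679/21 = 7760.0 V.
I_s = V_s/R = 7760.0/(1.20×10^6) = 0.0064667 A.
P_out = V_s I_s = 7760.0 × 0.0064667 = 50.181 W.
P_in = P_out/η = 50.181/0.905 = 55.449 W.
I_p = P_in/V_p = 55.449/240 = 0.231 A.

I_p ≈ 0.231 A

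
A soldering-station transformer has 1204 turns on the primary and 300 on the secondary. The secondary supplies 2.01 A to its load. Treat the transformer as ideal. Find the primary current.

For an ideal transformer I_p/I_s = N_s/N_p, so I_p = 2.01 × 300/1204 = 0.501 A.

I_p ≈ 0.501 A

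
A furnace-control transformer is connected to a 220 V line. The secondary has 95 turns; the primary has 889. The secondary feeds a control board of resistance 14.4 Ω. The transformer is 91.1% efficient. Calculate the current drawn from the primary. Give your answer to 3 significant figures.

V_s = 220 × 95/889 = 23.510 V.
I_s = V_s/R = 23.510/14.4 = 1.6326 A.
P_out = V_s I_s = 23.510 × 1.6326 = 38.382 W.
P_in = P_out/η = 38.382/0.911 = 42.132 W.
I_p = P_in/V_p = 42.132/220 = 0.192 A.

I_p ≈ 0.192 A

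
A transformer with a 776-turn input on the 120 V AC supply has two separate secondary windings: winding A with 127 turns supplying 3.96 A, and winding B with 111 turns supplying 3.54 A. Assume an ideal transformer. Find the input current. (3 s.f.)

I_in ≈ 1.15 A

V_A = 120 × 127/776 = 19.639 V; V_B = 120 × 111/776 = 17.165 V.
P_out = V_A I_A + V_B I_B = 19.639×3.96 + 17.165×3.54 = 77.771 + 60.764 = 138.54 W.
Ideal ⇒ P_in = P_out, so I_in = P_out/V_in = 138.54/120 = 1.15 A.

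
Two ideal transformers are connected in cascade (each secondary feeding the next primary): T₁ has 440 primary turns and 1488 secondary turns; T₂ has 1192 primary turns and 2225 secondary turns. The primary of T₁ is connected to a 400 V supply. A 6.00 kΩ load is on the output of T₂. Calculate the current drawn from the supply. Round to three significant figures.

Secondary of T₁: V = 400.00 × 1488/440 = 1352.7 V.
Secondary of T₂: V = 1352.7 × 2225/1192 = 2525.0 V.
I_load = 2525.0/6000 = 0.42084 A, so P_out = 2525.0 × 0.42084 = 1062.6 W.
All ideal ⇒ P_in = P_out, so I_supply = 1062.6/400 = 2.66 A.

I_supply ≈ 2.66 A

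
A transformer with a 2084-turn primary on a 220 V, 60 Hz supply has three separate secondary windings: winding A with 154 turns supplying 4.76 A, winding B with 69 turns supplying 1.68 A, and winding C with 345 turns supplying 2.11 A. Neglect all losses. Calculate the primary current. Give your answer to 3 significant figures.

I_p ≈ 0.757 A

V_A = 220 × 154/2084 = 16.257 V; V_B = 220 × 69/2084 = 7.2841 V; V_C = 220 × 345/2084 = 36.420 V.
P_out = V_A I_A + V_B I_B + V_C I_C = 16.257×4.76 + 7.2841×1.68 + 36.420×2.11 = 77.384 + 12.237 + 76.847 = 166.47 W.
Ideal ⇒ P_in = P_out, so I_p = P_out/V_p = 166.47/220 = 0.757 A.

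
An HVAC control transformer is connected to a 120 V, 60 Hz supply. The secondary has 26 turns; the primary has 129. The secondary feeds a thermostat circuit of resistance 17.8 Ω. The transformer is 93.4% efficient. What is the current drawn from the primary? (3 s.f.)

V_s = 120 × 26/129 = 24.186 V.
I_s = V_s/R = 24.186/17.8 = 1.3588 A.
P_out = V_s I_s = 24.186 × 1.3588 = 32.863 W.
P_in = P_out/η = 32.863/0.934 = 35.185 W.
I_p = P_in/V_p = 35.185/120 = 0.293 A.

I_p ≈ 0.293 A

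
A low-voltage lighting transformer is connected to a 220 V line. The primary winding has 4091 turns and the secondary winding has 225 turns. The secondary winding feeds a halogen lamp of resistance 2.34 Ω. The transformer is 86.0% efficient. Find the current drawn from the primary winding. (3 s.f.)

V_s = 220 × 225/4091 = 12.100 V.
I_s = V_s/R = 12.100/2.34 = 5.1708 A.
P_out = V_s I_s = 12.100 × 5.1708 = 62.566 W.
P_in = P_out/η = 62.566/0.860 = 72.751 W.
I_p = P_in/V_p = 72.751/220 = 0.331 A.

I_p ≈ 0.331 A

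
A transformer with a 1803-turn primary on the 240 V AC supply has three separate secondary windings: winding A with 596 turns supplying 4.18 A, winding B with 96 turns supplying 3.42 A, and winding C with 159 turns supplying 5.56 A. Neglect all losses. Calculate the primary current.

V_A = 240 × 596/1803 = 79.334 V; V_B = 240 × 96/1803 = 12.779 V; V_C = 240 × 159/1803 = 21.165 V.
P_out = V_A I_A + V_B I_B + V_C I_C = 79.334×4.18 + 12.779×3.42 + 21.165×5.56 = 331.62 + 43.703 + 117.68 = 493.00 W.
Ideal ⇒ P_in = P_out, so I_p = P_out/V_p = 493.00/240 = 2.05 A.

I_p ≈ 2.05 A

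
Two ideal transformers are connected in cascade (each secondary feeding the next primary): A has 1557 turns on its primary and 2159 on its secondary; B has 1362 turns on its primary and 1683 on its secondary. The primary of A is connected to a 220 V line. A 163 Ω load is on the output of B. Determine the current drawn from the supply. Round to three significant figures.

I_supply ≈ 3.96 A

Secondary of A: V = 220.00 × 2159/1557 = 305.06 V.
Secondary of B: V = 305.06 × 1683/1362 = 376.96 V.
I_load = 376.96/163 = 2.3126 A, so P_out = 376.96 × 2.3126 = 871.77 W.
All ideal ⇒ P_in = P_out, so I_supply = 871.77/220 = 3.96 A.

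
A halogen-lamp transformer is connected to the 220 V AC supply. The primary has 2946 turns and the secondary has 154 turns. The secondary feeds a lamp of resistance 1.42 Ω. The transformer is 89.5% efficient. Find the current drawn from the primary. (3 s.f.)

V_s = 220 × 154/2946 = 11.500 V.
I_s = V_s/R = 11.500/1.42 = 8.0988 A.
P_out = V_s I_s = 11.500 × 8.0988 = 93.139 W.
P_in = P_out/η = 93.139/0.895 = 104.07 W.
I_p = P_in/V_p = 104.07/220 = 0.473 A.

I_p ≈ 0.473 A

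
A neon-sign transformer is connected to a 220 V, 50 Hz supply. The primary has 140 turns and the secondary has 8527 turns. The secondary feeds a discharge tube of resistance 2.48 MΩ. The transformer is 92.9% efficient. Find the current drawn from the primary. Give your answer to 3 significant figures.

I_p ≈ 0.354 A

V_s = 220 × 8527/140 = 13400 V.
I_s = V_s/R = 13400/(2.48×10^6) = 0.0054031 A.
P_out = V_s I_s = 13400 × 0.0054031 = 72.399 W.
P_in = P_out/η = 72.399/0.929 = 77.932 W.
I_p = P_in/V_p = 77.932/220 = 0.354 A.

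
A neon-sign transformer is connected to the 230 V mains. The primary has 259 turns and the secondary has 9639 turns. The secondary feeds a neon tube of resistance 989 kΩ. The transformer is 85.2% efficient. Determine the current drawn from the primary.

I_p ≈ 0.378 A

V_s = 230 × 9639/259 = 8559.7 V.
I_s = V_s/R = 8559.7/989000 = 0.0086549 A.
P_out = V_s I_s = 8559.7 × 0.0086549 = 74.084 W.
P_in = P_out/η = 74.084/0.852 = 86.953 W.
I_p = P_in/V_p = 86.953/230 = 0.378 A.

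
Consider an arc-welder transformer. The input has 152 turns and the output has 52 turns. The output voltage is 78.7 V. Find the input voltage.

V_in/V_out = N_in/N_out, so V_in = 78.7 × 152/52 = 230 V.

V_in ≈ 230 V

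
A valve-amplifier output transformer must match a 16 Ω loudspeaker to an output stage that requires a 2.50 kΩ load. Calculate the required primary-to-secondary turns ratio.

Z_p/Z_s = (N_p/N_s)², so N_p/N_s = √(2500/16) = √156 = 12.5.

N_p/N_s ≈ 12.5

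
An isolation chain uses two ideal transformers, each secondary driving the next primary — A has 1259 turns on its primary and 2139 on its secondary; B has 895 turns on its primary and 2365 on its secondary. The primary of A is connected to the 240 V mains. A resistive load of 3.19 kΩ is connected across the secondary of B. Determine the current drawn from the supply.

After A: V = 240.00 × 2139/1259 = 407.75 V.
After B: V = 407.75 × 2365/895 = 1077.5 V.
I_load = 1077.5/3190 = 0.33776 A, so P_out = 1077.5 × 0.33776 = 363.93 W.
All ideal ⇒ P_in = P_out, so I_supply = 363.93/240 = 1.52 A.

I_supply ≈ 1.52 A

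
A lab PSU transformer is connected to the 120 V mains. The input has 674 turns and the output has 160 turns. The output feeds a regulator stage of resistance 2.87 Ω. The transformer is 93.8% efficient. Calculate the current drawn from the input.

I_in ≈ 2.51 A

V_out = 120 × 160/674 = 28.487 V.
I_out = V_out/R = 28.487/2.87 = 9.9257 A.
P_out = V_out I_out = 28.487 × 9.9257 = 282.75 W.
P_in = P_out/η = 282.75/0.938 = 301.44 W.
I_in = P_in/V_in = 301.44/120 = 2.51 A.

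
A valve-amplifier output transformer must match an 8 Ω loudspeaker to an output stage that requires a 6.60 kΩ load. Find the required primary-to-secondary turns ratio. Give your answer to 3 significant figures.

N_p/N_s ≈ 28.7

Z_p/Z_s = (N_p/N_s)², so N_p/N_s = √(6600/8) = √825 = 28.7.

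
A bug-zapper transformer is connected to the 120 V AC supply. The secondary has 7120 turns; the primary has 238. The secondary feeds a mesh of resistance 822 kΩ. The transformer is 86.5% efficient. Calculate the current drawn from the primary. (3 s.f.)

I_p ≈ 0.151 A

V_s = 120 × 7120/238 = 3589.9 V.
I_s = V_s/R = 3589.9/822000 = 0.0043673 A.
P_out = V_s I_s = 3589.9 × 0.0043673 = 15.678 W.
P_in = P_out/η = 15.678/0.865 = 18.125 W.
I_p = P_in/V_p = 18.125/120 = 0.151 A.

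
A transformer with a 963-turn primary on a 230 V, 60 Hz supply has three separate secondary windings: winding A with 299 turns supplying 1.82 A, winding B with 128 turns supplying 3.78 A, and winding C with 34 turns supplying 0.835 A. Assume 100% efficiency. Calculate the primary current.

I_p ≈ 1.10 A

V_A = 230 × 299/963 = 71.412 V; V_B = 230 × 128/963 = 30.571 V; V_C = 230 × 34/963 = 8.1205 V.
P_out = V_A I_A + V_B I_B + V_C I_C = 71.412×1.82 + 30.571×3.78 + 8.1205×0.835 = 129.97 + 115.56 + 6.7806 = 252.31 W.
Ideal ⇒ P_in = P_out, so I_p = P_out/V_p = 252.31/230 = 1.10 A.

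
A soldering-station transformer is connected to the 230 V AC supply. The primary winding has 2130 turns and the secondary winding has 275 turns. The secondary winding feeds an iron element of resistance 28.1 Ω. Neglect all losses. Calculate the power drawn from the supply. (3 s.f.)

P ≈ 31.4 W

V_s = V_p × N_s/N_p = 230 × 275/2130 = 29.695 V.
I_s = V_s/R = 29.695/28.1 = 1.0568 A.
I_p = I_s × N_s/N_p = 1.0568 × 275/2130 = 0.13644 A.
P = V_p I_p = 230 × 0.13644 = 31.4 W.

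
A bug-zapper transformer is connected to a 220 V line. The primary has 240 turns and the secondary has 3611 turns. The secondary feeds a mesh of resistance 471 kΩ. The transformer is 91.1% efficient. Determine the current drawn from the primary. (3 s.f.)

V_s = 220 × 3611/240 = 3310.1 V.
I_s = V_s/R = 3310.1/471000 = 0.0070278 A.
P_out = V_s I_s = 3310.1 × 0.0070278 = 23.263 W.
P_in = P_out/η = 23.263/0.911 = 25.535 W.
I_p = P_in/V_p = 25.535/220 = 0.116 A.

I_p ≈ 0.116 A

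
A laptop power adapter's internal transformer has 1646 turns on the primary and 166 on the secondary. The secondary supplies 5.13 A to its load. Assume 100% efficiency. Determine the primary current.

For an ideal transformer I_p/I_s = N_s/N_p, so I_p = 5.13 × 166/1646 = 0.517 A.

I_p ≈ 0.517 A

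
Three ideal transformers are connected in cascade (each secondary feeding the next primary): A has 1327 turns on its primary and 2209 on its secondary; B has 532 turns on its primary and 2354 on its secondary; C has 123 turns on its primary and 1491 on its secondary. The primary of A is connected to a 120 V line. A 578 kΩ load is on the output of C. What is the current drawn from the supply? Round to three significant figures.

I_supply ≈ 1.66 A

Secondary of A: V = 120.00 × 2209/1327 = 199.76 V.
Secondary of B: V = 199.76 × 2354/532 = 883.90 V.
Secondary of C: V = 883.90 × 1491/123 = 10715 V.
I_load = 10715/578000 = 0.018537 A, so P_out = 10715 × 0.018537 = 198.62 W.
All ideal ⇒ P_in = P_out, so I_supply = 198.62/120 = 1.66 A.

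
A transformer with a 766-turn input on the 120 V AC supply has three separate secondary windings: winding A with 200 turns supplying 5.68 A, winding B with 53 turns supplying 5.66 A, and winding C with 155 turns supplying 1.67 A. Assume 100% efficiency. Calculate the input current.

I_in ≈ 2.21 A

V_A = 120 × 200/766 = 31.332 V; V_B = 120 × 53/766 = 8.3029 V; V_C = 120 × 155/766 = 24.282 V.
P_out = V_A I_A + V_B I_B + V_C I_C = 31.332×5.68 + 8.3029×5.66 + 24.282×1.67 = 177.96 + 46.994 + 40.551 = 265.51 W.
Ideal ⇒ P_in = P_out, so I_in = P_out/V_in = 265.51/120 = 2.21 A.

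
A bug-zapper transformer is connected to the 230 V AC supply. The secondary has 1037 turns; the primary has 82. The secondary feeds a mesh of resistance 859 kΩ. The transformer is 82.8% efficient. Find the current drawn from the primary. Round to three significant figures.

V_s = 230 × 1037/82 = 2908.7 V.
I_s = V_s/R = 2908.7/859000 = 0.0033861 A.
P_out = V_s I_s = 2908.7 × 0.0033861 = 9.8490 W.
P_in = P_out/η = 9.8490/0.828 = 11.895 W.
I_p = P_in/V_p = 11.895/230 = 0.0517 A.

I_p ≈ 0.0517 A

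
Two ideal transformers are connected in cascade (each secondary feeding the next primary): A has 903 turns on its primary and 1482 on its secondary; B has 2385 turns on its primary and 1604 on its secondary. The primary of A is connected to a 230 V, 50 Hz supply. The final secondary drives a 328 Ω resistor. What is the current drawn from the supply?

I_supply ≈ 0.854 A

After A: V = 230.00 × 1482/903 = 377.48 V.
After B: V = 377.48 × 1604/2385 = 253.87 V.
I_load = 253.87/328 = 0.77398 A, so P_out = 253.87 × 0.77398 = 196.49 W.
All ideal ⇒ P_in = P_out, so I_supply = 196.49/230 = 0.854 A.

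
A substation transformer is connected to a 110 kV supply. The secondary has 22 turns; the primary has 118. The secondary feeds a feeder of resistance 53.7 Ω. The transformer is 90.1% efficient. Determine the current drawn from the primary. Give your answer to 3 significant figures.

I_p ≈ 79.0 A

V_s = 110000 × 22/118 = 20508 V.
I_s = V_s/R = 20508/53.7 = 381.91 A.
P_out = V_s I_s = 20508 × 381.91 = 7.8324×10^6 W.
P_in = P_out/η = 7.8324×10^6/0.901 = 8.6930×10^6 W.
I_p = P_in/V_p = 8.6930×10^6/110000 = 79.0 A.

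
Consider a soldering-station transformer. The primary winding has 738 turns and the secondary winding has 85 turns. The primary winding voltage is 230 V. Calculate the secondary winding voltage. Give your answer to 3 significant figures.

V_s ≈ 26.5 V

V_s/V_p = N_s/N_p, so V_s = 230 × 85/738 = 26.5 V.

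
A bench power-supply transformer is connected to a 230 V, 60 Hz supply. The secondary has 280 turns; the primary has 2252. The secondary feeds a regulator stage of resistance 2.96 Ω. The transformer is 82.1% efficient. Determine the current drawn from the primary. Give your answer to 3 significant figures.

V_s = 230 × 280/2252 = 28.597 V.
I_s = V_s/R = 28.597/2.96 = 9.6611 A.
P_out = V_s I_s = 28.597 × 9.6611 = 276.28 W.
P_in = P_out/η = 276.28/0.821 = 336.51 W.
I_p = P_in/V_p = 336.51/230 = 1.46 A.

I_p ≈ 1.46 A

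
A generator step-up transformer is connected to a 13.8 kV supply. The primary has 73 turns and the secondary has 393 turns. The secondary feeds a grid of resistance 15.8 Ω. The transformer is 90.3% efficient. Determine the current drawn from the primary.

I_p ≈ 28000 A

V_s = 13800 × 393/73 = 74293 V.
I_s = V_s/R = 74293/15.8 = 4702.1 A.
P_out = V_s I_s = 74293 × 4702.1 = 3.4933×10^8 W.
P_in = P_out/η = 3.4933×10^8/0.903 = 3.8686×10^8 W.
I_p = P_in/V_p = 3.8686×10^8/13800 = 28000 A.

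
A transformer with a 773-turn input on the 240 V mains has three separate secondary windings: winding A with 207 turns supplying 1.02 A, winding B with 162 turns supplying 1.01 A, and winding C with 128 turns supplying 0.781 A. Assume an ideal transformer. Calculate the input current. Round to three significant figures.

V_A = 240 × 207/773 = 64.269 V; V_B = 240 × 162/773 = 50.298 V; V_C = 240 × 128/773 = 39.741 V.
P_out = V_A I_A + V_B I_B + V_C I_C = 64.269×1.02 + 50.298×1.01 + 39.741×0.781 = 65.554 + 50.801 + 31.038 = 147.39 W.
Ideal ⇒ P_in = P_out, so I_in = P_out/V_in = 147.39/240 = 0.614 A.

I_in ≈ 0.614 A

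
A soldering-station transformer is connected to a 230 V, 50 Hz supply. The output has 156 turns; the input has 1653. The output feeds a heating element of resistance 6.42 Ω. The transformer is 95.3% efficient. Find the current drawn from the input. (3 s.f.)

V_out = 230 × 156/1653 = 21.706 V.
I_out = V_out/R = 21.706/6.42 = 3.3810 A.
P_out = V_out I_out = 21.706 × 3.3810 = 73.388 W.
P_in = P_out/η = 73.388/0.953 = 77.007 W.
I_in = P_in/V_in = 77.007/230 = 0.335 A.

I_in ≈ 0.335 A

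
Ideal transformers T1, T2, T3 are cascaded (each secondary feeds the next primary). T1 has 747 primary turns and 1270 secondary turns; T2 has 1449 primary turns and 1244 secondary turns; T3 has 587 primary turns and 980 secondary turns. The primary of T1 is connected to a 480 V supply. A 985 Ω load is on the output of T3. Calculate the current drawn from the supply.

After T1: V = 480.00 × 1270/747 = 816.06 V.
After T2: V = 816.06 × 1244/1449 = 700.61 V.
After T3: V = 700.61 × 980/587 = 1169.7 V.
I_load = 1169.7/985 = 1.1875 A, so P_out = 1169.7 × 1.1875 = 1389.0 W.
All ideal ⇒ P_in = P_out, so I_supply = 1389.0/480 = 2.89 A.

I_supply ≈ 2.89 A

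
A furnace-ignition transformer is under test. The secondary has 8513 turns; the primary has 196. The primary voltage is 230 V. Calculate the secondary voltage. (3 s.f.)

V_s/V_p = N_s/N_p, so V_s = 230 × 8513/196 = 9990 V.

V_s ≈ 9990 V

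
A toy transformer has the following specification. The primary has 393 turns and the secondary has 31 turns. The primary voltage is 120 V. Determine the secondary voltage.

V_s ≈ 9.47 V

V_s/V_p = N_s/N_p, so V_s = 120 × 31/393 = 9.47 V.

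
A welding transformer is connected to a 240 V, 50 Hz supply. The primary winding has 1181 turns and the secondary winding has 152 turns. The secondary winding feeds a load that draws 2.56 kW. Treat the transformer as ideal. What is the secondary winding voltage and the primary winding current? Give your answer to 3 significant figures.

V_s ≈ 30.9 V, I_p ≈ 10.7 A

V_s = V_p × N_s/N_p = 240 × 152/1181 = 30.889 V.
I_s = P/V_s = 2560/30.889 = 82.877 A.
I_p = I_s × N_s/N_p = 82.877 × 152/1181 = 10.7 A.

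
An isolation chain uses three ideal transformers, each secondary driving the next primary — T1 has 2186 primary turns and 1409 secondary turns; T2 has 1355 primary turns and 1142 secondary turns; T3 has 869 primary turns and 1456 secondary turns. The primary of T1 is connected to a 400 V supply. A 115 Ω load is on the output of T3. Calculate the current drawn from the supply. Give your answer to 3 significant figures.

Secondary of T1: V = 400.00 × 1409/2186 = 257.82 V.
Secondary of T2: V = 257.82 × 1142/1355 = 217.29 V.
Secondary of T3: V = 217.29 × 1456/869 = 364.07 V.
I_load = 364.07/115 = 3.1659 A, so P_out = 364.07 × 3.1659 = 1152.6 W.
All ideal ⇒ P_in = P_out, so I_supply = 1152.6/400 = 2.88 A.

I_supply ≈ 2.88 A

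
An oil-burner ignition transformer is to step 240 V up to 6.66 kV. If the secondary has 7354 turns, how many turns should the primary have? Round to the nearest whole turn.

N_p/N_s = V_p/V_s, so N_p = 7354 × 240/6660 = 265.0 ≈ 265 turns.

N_p = 265 turns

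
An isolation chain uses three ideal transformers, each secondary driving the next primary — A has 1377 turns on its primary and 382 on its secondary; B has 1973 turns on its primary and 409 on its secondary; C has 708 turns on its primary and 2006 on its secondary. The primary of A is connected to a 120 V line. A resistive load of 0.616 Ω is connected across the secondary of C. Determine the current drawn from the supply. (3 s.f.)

Secondary of A: V = 120.00 × 382/1377 = 33.290 V.
Secondary of B: V = 33.290 × 409/1973 = 6.9009 V.
Secondary of C: V = 6.9009 × 2006/708 = 19.553 V.
I_load = 19.553/0.616 = 31.741 A, so P_out = 19.553 × 31.741 = 620.62 W.
All ideal ⇒ P_in = P_out, so I_supply = 620.62/120 = 5.17 A.

I_supply ≈ 5.17 A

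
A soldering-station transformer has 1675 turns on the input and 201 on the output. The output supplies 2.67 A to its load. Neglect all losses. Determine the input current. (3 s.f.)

For an ideal transformer I_in/I_out = N_out/N_in, so I_in = 2.67 × 201/1675 = 0.320 A.

I_in ≈ 0.320 A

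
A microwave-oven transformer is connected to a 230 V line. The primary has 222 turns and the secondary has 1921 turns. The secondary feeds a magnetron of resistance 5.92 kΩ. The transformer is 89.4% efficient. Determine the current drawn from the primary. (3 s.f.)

V_s = 230 × 1921/222 = 1990.2 V.
I_s = V_s/R = 1990.2/5920 = 0.33619 A.
P_out = V_s I_s = 1990.2 × 0.33619 = 669.09 W.
P_in = P_out/η = 669.09/0.894 = 748.42 W.
I_p = P_in/V_p = 748.42/230 = 3.25 A.

I_p ≈ 3.25 A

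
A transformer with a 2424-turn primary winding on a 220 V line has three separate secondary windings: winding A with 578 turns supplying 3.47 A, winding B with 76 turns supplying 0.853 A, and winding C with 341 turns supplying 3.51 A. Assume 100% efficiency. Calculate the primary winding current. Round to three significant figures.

I_p ≈ 1.35 A

V_A = 220 × 578/2424 = 52.459 V; V_B = 220 × 76/2424 = 6.8977 V; V_C = 220 × 341/2424 = 30.949 V.
P_out = V_A I_A + V_B I_B + V_C I_C = 52.459×3.47 + 6.8977×0.853 + 30.949×3.51 = 182.03 + 5.8837 + 108.63 = 296.55 W.
Ideal ⇒ P_in = P_out, so I_p = P_out/V_p = 296.55/220 = 1.35 A.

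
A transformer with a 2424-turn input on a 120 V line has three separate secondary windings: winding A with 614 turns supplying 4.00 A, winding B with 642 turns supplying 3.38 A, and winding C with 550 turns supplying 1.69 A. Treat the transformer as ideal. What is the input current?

I_in ≈ 2.29 A

V_A = 120 × 614/2424 = 30.396 V; V_B = 120 × 642/2424 = 31.782 V; V_C = 120 × 550/2424 = 27.228 V.
P_out = V_A I_A + V_B I_B + V_C I_C = 30.396×4.00 + 31.782×3.38 + 27.228×1.69 = 121.58 + 107.42 + 46.015 = 275.02 W.
Ideal ⇒ P_in = P_out, so I_in = P_out/V_in = 275.02/120 = 2.29 A.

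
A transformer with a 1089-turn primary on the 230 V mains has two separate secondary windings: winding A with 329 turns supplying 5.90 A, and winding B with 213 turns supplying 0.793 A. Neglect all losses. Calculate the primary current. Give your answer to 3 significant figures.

V_A = 230 × 329/1089 = 69.486 V; V_B = 230 × 213/1089 = 44.986 V.
P_out = V_A I_A + V_B I_B = 69.486×5.90 + 44.986×0.793 = 409.97 + 35.674 = 445.64 W.
Ideal ⇒ P_in = P_out, so I_p = P_out/V_p = 445.64/230 = 1.94 A.

I_p ≈ 1.94 A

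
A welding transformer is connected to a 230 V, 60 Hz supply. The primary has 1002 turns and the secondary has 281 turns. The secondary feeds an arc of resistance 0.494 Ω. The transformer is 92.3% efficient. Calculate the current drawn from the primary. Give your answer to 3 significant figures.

I_p ≈ 39.7 A

V_s = 230 × 281/1002 = 64.501 V.
I_s = V_s/R = 64.501/0.494 = 130.57 A.
P_out = V_s I_s = 64.501 × 130.57 = 8421.8 W.
P_in = P_out/η = 8421.8/0.923 = 9124.4 W.
I_p = P_in/V_p = 9124.4/230 = 39.7 A.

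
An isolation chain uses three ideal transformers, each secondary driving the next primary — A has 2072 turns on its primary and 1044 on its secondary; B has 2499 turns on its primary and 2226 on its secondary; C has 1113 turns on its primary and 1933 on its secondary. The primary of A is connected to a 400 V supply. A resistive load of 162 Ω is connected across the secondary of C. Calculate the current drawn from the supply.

I_supply ≈ 1.50 A

After A: V = 400.00 × 1044/2072 = 201.54 V.
After B: V = 201.54 × 2226/2499 = 179.53 V.
After C: V = 179.53 × 1933/1113 = 311.79 V.
I_load = 311.79/162 = 1.9246 A, so P_out = 311.79 × 1.9246 = 600.09 W.
All ideal ⇒ P_in = P_out, so I_supply = 600.09/400 = 1.50 A.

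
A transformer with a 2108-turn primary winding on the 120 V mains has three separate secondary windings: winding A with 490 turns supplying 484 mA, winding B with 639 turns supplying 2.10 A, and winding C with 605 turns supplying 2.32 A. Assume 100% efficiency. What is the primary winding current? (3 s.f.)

I_p ≈ 1.41 A

V_A = 120 × 490/2108 = 27.894 V; V_B = 120 × 639/2108 = 36.376 V; V_C = 120 × 605/2108 = 34.440 V.
P_out = V_A I_A + V_B I_B + V_C I_C = 27.894×0.484 + 36.376×2.10 + 34.440×2.32 = 13.501 + 76.389 + 79.901 = 169.79 W.
Ideal ⇒ P_in = P_out, so I_p = P_out/V_p = 169.79/120 = 1.41 A.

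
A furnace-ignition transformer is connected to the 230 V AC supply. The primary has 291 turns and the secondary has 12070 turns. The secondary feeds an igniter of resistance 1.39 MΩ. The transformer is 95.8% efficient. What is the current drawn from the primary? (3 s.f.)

I_p ≈ 0.297 A

V_s = 230 × 12070/291 = 9539.9 V.
I_s = V_s/R = 9539.9/(1.39×10^6) = 0.0068632 A.
P_out = V_s I_s = 9539.9 × 0.0068632 = 65.474 W.
P_in = P_out/η = 65.474/0.958 = 68.345 W.
I_p = P_in/V_p = 68.345/230 = 0.297 A.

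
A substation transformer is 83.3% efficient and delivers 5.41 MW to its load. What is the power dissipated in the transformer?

P_in = P_out/η = 5.41×10^6/0.833 = 6.49460×10^6 W.
P_loss = P_in − P_out = 6.49460×10^6 − 5.41×10^6 = 1.08×10^6 W.

P_loss ≈ 1.08×10^6 W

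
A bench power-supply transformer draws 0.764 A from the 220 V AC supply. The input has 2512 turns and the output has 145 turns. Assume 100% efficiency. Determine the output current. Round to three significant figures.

I_out ≈ 13.2 A

I_out/I_in = N_in/N_out, so I_out = 0.764 × 2512/145 = 13.2 A.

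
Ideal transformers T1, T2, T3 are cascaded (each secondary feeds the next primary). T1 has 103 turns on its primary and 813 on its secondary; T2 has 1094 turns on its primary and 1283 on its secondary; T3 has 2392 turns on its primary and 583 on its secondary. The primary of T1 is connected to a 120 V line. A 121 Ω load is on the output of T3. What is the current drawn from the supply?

After T1: V = 120.00 × 813/103 = 947.18 V.
After T2: V = 947.18 × 1283/1094 = 1110.8 V.
After T3: V = 1110.8 × 583/2392 = 270.74 V.
I_load = 270.74/121 = 2.2375 A, so P_out = 270.74 × 2.2375 = 605.78 W.
All ideal ⇒ P_in = P_out, so I_supply = 605.78/120 = 5.05 A.

I_supply ≈ 5.05 A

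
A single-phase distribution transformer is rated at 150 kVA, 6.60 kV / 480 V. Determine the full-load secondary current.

I_s ≈ 312 A

I_s = S/V_s = 150000/480 = 312 A.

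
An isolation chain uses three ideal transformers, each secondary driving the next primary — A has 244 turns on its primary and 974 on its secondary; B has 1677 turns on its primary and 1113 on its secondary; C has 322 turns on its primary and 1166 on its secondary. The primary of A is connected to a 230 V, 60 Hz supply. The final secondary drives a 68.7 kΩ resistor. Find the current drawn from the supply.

Secondary of A: V = 230.00 × 974/244 = 918.11 V.
Secondary of B: V = 918.11 × 1113/1677 = 609.34 V.
Secondary of C: V = 609.34 × 1166/322 = 2206.5 V.
I_load = 2206.5/68700 = 0.032118 A, so P_out = 2206.5 × 0.032118 = 70.867 W.
All ideal ⇒ P_in = P_out, so I_supply = 70.867/230 = 0.308 A.

I_supply ≈ 0.308 A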